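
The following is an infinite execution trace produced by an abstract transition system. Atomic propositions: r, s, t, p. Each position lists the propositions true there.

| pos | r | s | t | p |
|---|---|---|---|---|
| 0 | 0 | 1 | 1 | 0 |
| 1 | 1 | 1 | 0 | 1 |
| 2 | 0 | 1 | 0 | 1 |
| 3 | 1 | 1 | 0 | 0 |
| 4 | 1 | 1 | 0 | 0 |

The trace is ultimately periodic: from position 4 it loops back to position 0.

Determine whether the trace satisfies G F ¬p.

F ¬p holds at every position 0..4, and those are all positions ever visited, so G F ¬p holds.

Satisfied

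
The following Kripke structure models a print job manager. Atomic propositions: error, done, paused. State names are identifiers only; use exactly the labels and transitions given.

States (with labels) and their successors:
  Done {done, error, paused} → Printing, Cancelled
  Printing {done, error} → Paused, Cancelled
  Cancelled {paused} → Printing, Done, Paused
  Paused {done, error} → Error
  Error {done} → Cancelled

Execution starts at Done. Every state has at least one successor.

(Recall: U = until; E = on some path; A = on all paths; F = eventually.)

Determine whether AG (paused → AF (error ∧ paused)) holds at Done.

Violated

States satisfying paused → AF (error ∧ paused): {Done, Printing, Paused, Error}.
States satisfying AG (paused → AF (error ∧ paused)): ∅.
Cancelled is reachable from Done and violates paused → AF (error ∧ paused), so AG fails at Done.
Done ∉ Sat(AG (paused → AF (error ∧ paused))).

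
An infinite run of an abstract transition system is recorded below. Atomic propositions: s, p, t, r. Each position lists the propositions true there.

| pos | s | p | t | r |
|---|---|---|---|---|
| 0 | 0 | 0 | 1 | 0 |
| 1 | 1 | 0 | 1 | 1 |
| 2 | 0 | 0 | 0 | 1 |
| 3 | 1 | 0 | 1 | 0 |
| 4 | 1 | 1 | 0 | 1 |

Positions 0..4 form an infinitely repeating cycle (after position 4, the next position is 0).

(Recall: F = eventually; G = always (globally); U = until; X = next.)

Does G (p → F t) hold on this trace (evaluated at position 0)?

p → F t holds at every position 0..4, and those are all positions ever visited, so G (p → F t) holds.
Positions where p holds: 4.
Check F t at each: 4→ok.

Yes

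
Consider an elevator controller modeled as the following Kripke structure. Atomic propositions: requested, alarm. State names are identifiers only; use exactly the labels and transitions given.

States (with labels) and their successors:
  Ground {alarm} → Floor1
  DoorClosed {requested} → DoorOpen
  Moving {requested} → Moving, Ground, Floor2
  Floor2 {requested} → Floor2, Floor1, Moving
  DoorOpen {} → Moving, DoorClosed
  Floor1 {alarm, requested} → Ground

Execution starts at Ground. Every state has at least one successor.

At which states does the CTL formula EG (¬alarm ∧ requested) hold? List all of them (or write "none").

{Moving, Floor2}

States satisfying ¬alarm ∧ requested: {DoorClosed, Moving, Floor2}.
States satisfying EG (¬alarm ∧ requested): {Moving, Floor2}.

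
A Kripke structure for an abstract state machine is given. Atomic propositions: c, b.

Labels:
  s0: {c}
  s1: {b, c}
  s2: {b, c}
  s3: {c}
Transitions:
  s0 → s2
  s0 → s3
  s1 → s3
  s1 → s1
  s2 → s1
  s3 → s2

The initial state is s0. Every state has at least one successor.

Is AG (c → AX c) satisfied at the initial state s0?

Holds

States satisfying c → AX c: {s0, s1, s2, s3}.
States satisfying AG (c → AX c): {s0, s1, s2, s3}.
Every state reachable from s0 satisfies c → AX c.
s0 ∈ Sat(AG (c → AX c)).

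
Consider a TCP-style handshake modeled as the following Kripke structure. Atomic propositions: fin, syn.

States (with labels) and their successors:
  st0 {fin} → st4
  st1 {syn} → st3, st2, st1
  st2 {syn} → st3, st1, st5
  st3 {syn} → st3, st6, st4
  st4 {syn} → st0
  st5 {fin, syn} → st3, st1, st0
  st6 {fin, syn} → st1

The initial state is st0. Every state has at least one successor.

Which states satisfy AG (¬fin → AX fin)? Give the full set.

States satisfying ¬fin → AX fin: {st0, st4, st5, st6}.
States satisfying AG (¬fin → AX fin): {st0, st4}.

{st0, st4}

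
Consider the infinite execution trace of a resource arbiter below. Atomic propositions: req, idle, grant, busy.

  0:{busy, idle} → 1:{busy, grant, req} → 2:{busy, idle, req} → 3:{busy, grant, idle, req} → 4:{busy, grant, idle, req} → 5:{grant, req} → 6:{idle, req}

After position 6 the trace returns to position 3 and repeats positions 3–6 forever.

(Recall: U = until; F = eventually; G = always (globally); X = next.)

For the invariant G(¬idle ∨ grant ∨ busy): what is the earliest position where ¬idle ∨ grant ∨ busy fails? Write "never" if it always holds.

Check ¬idle ∨ grant ∨ busy at each position in order: 0 ✓, 1 ✓, 2 ✓, 3 ✓, 4 ✓, 5 ✓.
At position 6 the labels are {idle, req}, so ¬idle ∨ grant ∨ busy is false there. This is the first violation.

6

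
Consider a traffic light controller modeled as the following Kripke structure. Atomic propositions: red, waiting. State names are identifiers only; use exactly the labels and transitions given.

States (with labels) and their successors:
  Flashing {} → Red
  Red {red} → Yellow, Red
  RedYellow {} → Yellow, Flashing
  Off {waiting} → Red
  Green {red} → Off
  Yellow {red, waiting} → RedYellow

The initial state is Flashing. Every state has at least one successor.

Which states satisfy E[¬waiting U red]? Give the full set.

{Flashing, Red, RedYellow, Green, Yellow}

States satisfying ¬waiting: {Flashing, Red, RedYellow, Green}.
States satisfying red: {Red, Green, Yellow}.
States satisfying E[¬waiting U red]: {Flashing, Red, RedYellow, Green, Yellow}.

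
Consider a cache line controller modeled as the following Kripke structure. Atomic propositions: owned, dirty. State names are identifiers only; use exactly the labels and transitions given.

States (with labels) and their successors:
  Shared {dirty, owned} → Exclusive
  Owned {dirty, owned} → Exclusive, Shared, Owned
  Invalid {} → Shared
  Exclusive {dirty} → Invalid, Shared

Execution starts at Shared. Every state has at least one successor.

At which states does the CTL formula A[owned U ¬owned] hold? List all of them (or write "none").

{Shared, Invalid, Exclusive}

States satisfying owned: {Shared, Owned}.
States satisfying ¬owned: {Invalid, Exclusive}.
States satisfying A[owned U ¬owned]: {Shared, Invalid, Exclusive}.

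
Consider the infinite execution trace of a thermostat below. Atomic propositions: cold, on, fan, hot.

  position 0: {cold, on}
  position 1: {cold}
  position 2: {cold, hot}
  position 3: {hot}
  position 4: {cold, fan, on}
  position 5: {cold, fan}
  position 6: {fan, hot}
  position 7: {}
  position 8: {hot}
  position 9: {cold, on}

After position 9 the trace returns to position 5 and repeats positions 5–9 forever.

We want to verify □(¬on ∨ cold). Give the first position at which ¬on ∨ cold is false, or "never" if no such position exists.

¬on ∨ cold holds at every position 0..9, and those are all the positions the trace ever visits, so the invariant □(¬on ∨ cold) is never violated.

never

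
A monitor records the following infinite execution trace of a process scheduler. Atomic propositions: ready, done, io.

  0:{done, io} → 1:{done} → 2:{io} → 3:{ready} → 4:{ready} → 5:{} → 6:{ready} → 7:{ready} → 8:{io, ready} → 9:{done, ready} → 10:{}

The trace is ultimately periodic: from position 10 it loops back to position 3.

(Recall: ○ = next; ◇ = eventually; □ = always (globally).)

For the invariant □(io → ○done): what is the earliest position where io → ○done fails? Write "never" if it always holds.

Check io → ○done at each position in order: 0 ✓, 1 ✓.
At position 2 the labels are {io} and the next position 3 has {ready}, so io → ○done is false there. This is the first violation.

2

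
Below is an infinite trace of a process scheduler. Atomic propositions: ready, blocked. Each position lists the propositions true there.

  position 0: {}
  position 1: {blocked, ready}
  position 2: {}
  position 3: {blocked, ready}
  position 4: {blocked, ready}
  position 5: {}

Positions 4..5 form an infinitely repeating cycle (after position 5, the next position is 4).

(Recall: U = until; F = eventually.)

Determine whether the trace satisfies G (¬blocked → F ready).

Satisfied

¬blocked → F ready holds at every position 0..5, and those are all positions ever visited, so G (¬blocked → F ready) holds.
Positions where ¬blocked holds: 0, 2, 5.
Check F ready at each: 0→ok, 2→ok, 5→ok.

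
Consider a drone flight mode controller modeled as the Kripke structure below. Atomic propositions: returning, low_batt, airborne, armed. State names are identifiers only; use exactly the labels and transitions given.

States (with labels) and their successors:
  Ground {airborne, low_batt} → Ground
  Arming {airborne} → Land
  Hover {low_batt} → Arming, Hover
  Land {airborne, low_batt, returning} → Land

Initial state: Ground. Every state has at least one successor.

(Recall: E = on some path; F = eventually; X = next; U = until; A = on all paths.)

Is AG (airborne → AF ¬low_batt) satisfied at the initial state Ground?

Violated

States satisfying airborne → AF ¬low_batt: {Arming, Hover}.
States satisfying AG (airborne → AF ¬low_batt): ∅.
Ground is reachable from Ground and violates airborne → AF ¬low_batt, so AG fails at Ground.
Ground ∉ Sat(AG (airborne → AF ¬low_batt)).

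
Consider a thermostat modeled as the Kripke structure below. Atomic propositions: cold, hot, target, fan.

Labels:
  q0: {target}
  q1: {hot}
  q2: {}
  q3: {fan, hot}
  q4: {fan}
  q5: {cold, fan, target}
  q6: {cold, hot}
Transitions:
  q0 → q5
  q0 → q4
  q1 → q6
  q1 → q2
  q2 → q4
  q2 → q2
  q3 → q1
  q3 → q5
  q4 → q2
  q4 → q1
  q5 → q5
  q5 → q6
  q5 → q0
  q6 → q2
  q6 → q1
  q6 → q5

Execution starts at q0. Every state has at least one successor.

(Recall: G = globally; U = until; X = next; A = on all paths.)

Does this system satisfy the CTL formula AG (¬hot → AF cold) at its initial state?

Does not hold

States satisfying ¬hot → AF cold: {q1, q3, q5, q6}.
States satisfying AG (¬hot → AF cold): ∅.
q0 is reachable from q0 and violates ¬hot → AF cold, so AG fails at q0.
q0 ∉ Sat(AG (¬hot → AF cold)).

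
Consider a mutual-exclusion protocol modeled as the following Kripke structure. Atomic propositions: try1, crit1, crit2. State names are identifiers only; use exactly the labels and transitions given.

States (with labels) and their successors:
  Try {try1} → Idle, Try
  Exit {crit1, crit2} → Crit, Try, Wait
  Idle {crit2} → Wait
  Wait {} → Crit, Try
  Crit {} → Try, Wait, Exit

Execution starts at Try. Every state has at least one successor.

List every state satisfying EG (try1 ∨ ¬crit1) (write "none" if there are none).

States satisfying try1 ∨ ¬crit1: {Try, Idle, Wait, Crit}.
States satisfying EG (try1 ∨ ¬crit1): {Try, Idle, Wait, Crit}.

{Try, Idle, Wait, Crit}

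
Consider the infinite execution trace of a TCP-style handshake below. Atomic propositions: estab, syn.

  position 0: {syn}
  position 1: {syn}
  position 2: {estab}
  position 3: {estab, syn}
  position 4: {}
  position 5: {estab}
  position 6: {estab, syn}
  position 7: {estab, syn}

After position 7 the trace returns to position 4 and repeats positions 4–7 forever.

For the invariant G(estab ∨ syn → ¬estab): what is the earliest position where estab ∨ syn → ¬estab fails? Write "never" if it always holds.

Check estab ∨ syn → ¬estab at each position in order: 0 ✓, 1 ✓.
At position 2 the labels are {estab}, so estab ∨ syn → ¬estab is false there. This is the first violation.

2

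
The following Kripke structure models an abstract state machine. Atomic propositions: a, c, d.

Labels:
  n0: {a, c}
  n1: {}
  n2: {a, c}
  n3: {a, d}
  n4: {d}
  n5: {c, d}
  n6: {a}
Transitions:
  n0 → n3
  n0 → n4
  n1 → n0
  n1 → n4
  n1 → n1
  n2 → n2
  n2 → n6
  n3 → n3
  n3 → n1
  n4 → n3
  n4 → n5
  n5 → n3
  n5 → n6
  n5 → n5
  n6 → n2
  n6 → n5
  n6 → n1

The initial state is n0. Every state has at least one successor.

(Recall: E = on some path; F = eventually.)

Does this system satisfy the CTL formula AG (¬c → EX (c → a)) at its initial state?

Holds

States satisfying ¬c → EX (c → a): {n0, n1, n2, n3, n4, n5, n6}.
States satisfying AG (¬c → EX (c → a)): {n0, n1, n2, n3, n4, n5, n6}.
Every state reachable from n0 satisfies ¬c → EX (c → a).
n0 ∈ Sat(AG (¬c → EX (c → a))).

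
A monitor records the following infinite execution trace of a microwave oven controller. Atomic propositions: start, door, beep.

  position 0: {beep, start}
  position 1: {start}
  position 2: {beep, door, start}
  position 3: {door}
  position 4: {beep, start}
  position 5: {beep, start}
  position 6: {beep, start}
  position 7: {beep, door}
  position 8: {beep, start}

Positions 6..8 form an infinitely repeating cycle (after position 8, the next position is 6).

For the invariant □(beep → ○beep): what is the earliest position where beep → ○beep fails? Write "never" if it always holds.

At position 0 the labels are {beep, start} and the next position 1 has {start}, so beep → ○beep is false there. This is the first violation.

0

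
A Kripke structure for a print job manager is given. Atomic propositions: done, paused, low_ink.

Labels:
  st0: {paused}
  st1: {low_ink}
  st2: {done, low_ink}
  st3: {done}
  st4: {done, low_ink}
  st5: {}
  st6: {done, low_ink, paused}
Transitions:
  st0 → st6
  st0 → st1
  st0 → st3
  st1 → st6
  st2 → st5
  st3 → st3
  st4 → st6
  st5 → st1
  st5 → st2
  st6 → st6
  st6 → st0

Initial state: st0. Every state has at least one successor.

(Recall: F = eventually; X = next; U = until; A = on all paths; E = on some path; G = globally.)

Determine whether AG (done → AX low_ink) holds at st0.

No

States satisfying done → AX low_ink: {st0, st1, st4, st5}.
States satisfying AG (done → AX low_ink): ∅.
st3 is reachable from st0 and violates done → AX low_ink, so AG fails at st0.
st0 ∉ Sat(AG (done → AX low_ink)).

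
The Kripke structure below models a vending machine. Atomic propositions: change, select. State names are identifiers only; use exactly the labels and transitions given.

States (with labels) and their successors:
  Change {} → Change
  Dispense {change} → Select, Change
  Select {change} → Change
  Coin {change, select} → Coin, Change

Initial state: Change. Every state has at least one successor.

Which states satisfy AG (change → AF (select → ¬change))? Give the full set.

{Change, Dispense, Select}

States satisfying change → AF (select → ¬change): {Change, Dispense, Select}.
States satisfying AG (change → AF (select → ¬change)): {Change, Dispense, Select}.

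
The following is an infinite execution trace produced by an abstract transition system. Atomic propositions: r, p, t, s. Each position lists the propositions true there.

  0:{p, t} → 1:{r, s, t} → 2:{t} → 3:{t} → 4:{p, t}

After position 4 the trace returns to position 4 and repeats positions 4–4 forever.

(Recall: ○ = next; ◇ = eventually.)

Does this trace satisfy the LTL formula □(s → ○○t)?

Yes

s → ○○t holds at every position 0..4, and those are all positions ever visited, so □(s → ○○t) holds.
Positions where s holds: 1.
Check ○○t at each: 1→ok.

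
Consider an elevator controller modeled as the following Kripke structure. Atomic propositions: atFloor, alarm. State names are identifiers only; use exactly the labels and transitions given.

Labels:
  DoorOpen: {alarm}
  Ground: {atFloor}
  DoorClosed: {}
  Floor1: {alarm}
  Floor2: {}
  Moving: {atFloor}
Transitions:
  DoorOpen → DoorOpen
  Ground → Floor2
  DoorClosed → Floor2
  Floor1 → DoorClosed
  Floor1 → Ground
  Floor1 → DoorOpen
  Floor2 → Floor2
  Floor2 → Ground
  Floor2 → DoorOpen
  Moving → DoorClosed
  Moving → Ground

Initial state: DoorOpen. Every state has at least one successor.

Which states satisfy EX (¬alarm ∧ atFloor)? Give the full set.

States satisfying ¬alarm ∧ atFloor: {Ground, Moving}.
States satisfying EX (¬alarm ∧ atFloor): {Floor1, Floor2, Moving}.

{Floor1, Floor2, Moving}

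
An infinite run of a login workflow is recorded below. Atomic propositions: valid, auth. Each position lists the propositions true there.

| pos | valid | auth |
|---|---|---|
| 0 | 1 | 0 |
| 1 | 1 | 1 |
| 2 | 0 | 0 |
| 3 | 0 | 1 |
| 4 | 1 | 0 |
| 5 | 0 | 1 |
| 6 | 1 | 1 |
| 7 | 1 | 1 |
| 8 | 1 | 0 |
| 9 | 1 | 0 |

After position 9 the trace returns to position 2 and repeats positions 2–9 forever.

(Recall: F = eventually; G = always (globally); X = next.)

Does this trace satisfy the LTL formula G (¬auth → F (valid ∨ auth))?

¬auth → F (valid ∨ auth) holds at every position 0..9, and those are all positions ever visited, so G (¬auth → F (valid ∨ auth)) holds.
Positions where ¬auth holds: 0, 2, 4, 8, 9.
Check F (valid ∨ auth) at each: 0→ok, 2→ok, 4→ok, 8→ok, 9→ok.

Satisfied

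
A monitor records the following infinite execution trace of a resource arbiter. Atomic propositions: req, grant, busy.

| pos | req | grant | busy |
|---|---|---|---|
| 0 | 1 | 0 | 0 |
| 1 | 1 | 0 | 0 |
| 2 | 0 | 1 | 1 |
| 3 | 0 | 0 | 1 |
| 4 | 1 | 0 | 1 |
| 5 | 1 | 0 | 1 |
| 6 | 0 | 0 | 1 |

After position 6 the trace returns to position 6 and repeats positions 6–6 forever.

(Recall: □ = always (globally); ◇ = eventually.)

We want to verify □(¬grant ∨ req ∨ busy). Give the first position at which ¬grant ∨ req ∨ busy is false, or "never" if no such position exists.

never

¬grant ∨ req ∨ busy holds at every position 0..6, and those are all the positions the trace ever visits, so the invariant □(¬grant ∨ req ∨ busy) is never violated.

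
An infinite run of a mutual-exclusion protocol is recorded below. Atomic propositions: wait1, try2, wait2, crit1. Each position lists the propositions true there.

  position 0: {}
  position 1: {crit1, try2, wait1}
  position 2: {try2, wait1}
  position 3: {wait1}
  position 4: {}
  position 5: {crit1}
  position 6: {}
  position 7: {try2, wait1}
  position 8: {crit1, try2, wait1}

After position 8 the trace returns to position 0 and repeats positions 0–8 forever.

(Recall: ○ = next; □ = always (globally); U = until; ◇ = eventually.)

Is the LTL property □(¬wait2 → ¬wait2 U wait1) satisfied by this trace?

Holds

¬wait2 → ¬wait2 U wait1 holds at every position 0..8, and those are all positions ever visited, so □(¬wait2 → ¬wait2 U wait1) holds.
Positions where ¬wait2 holds: 0, 1, 2, 3, 4, 5, 6, 7, 8.
Check ¬wait2 U wait1 at each: 0→ok, 1→ok, 2→ok, 3→ok, 4→ok, 5→ok, 6→ok, 7→ok, 8→ok.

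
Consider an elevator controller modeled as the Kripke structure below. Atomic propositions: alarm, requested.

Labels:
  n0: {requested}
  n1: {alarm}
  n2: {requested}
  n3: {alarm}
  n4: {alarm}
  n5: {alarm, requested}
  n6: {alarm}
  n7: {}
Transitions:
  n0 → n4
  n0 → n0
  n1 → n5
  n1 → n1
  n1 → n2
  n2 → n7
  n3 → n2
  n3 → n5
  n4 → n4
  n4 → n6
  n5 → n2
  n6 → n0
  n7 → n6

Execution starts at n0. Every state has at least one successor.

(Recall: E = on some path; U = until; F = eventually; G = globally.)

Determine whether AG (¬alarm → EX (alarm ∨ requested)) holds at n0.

States satisfying ¬alarm → EX (alarm ∨ requested): {n0, n1, n3, n4, n5, n6, n7}.
States satisfying AG (¬alarm → EX (alarm ∨ requested)): {n0, n4, n6, n7}.
Every state reachable from n0 satisfies ¬alarm → EX (alarm ∨ requested).
n0 ∈ Sat(AG (¬alarm → EX (alarm ∨ requested))).

Satisfied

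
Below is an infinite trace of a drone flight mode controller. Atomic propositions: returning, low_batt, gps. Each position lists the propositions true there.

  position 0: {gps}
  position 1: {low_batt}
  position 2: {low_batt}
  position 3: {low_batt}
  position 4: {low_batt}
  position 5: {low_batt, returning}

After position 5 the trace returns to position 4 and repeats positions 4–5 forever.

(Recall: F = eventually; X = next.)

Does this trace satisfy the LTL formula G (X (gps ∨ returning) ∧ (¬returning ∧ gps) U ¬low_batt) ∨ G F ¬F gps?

F ¬F gps holds at every position 0..5, and those are all positions ever visited, so G F ¬F gps holds.
At position 0: G (X (gps ∨ returning) ∧ (¬returning ∧ gps) U ¬low_batt) is false; G F ¬F gps is true; so G (X (gps ∨ returning) ∧ (¬returning ∧ gps) U ¬low_batt) ∨ G F ¬F gps is true.

Satisfied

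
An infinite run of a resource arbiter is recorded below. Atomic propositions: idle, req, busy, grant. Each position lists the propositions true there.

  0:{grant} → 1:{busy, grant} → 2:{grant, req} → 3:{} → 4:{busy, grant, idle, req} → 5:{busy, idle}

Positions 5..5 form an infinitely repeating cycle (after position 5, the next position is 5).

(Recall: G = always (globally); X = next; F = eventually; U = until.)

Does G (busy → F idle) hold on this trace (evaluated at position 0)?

busy → F idle holds at every position 0..5, and those are all positions ever visited, so G (busy → F idle) holds.
Positions where busy holds: 1, 4, 5.
Check F idle at each: 1→ok, 4→ok, 5→ok.

Satisfied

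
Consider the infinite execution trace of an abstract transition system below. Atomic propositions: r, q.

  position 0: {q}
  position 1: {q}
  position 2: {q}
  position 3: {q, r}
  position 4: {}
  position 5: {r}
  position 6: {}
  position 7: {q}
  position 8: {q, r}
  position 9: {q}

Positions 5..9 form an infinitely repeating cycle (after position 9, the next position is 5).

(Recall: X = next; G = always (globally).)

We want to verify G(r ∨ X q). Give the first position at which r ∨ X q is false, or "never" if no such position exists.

4

Check r ∨ X q at each position in order: 0 ✓, 1 ✓, 2 ✓, 3 ✓.
At position 4 the labels are {} and the next position 5 has {r}, so r ∨ X q is false there. This is the first violation.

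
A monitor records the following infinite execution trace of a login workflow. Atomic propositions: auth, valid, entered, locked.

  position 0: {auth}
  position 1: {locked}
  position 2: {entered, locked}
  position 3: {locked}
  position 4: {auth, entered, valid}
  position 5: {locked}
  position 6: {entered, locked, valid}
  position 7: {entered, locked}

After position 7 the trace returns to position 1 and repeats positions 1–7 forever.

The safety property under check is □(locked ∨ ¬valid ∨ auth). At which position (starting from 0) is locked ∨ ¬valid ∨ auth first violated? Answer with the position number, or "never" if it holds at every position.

never

locked ∨ ¬valid ∨ auth holds at every position 0..7, and those are all the positions the trace ever visits, so the invariant □(locked ∨ ¬valid ∨ auth) is never violated.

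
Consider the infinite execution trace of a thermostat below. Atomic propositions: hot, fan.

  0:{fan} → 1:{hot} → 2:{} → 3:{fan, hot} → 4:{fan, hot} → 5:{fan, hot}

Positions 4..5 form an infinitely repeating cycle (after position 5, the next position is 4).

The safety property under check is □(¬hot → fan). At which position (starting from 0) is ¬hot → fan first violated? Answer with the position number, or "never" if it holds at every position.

2

Check ¬hot → fan at each position in order: 0 ✓, 1 ✓.
At position 2 the labels are {}, so ¬hot → fan is false there. This is the first violation.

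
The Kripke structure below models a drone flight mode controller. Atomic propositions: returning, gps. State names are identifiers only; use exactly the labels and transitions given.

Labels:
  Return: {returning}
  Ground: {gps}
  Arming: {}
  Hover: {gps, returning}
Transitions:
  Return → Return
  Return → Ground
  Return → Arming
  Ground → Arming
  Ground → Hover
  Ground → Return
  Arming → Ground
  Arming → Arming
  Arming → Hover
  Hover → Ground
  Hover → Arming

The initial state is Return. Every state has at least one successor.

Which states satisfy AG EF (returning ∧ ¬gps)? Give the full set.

States satisfying EF (returning ∧ ¬gps): {Return, Ground, Arming, Hover}.
States satisfying AG EF (returning ∧ ¬gps): {Return, Ground, Arming, Hover}.

{Return, Ground, Arming, Hover}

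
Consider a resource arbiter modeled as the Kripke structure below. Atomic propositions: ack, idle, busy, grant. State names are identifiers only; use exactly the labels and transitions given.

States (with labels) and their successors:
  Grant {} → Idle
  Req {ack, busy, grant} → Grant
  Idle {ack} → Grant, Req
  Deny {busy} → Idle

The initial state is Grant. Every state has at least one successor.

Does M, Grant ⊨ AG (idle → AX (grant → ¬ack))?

States satisfying idle → AX (grant → ¬ack): {Grant, Req, Idle, Deny}.
States satisfying AG (idle → AX (grant → ¬ack)): {Grant, Req, Idle, Deny}.
Every state reachable from Grant satisfies idle → AX (grant → ¬ack).
Grant ∈ Sat(AG (idle → AX (grant → ¬ack))).

Yes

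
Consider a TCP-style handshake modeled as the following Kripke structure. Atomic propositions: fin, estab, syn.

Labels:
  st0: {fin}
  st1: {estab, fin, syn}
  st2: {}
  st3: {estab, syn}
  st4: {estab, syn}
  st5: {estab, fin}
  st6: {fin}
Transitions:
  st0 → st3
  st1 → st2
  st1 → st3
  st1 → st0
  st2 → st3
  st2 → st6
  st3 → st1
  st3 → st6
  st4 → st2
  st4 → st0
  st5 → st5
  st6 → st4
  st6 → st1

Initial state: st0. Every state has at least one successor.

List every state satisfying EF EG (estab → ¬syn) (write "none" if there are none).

{st5}

States satisfying EG (estab → ¬syn): {st5}.
States satisfying EF EG (estab → ¬syn): {st5}.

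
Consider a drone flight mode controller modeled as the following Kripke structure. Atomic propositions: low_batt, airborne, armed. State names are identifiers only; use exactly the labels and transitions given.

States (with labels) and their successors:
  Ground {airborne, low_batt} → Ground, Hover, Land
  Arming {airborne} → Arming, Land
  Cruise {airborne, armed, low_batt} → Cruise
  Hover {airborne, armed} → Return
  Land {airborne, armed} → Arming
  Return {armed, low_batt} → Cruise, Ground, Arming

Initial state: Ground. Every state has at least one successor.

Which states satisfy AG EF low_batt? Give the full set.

States satisfying EF low_batt: {Ground, Cruise, Hover, Return}.
States satisfying AG EF low_batt: {Cruise}.

{Cruise}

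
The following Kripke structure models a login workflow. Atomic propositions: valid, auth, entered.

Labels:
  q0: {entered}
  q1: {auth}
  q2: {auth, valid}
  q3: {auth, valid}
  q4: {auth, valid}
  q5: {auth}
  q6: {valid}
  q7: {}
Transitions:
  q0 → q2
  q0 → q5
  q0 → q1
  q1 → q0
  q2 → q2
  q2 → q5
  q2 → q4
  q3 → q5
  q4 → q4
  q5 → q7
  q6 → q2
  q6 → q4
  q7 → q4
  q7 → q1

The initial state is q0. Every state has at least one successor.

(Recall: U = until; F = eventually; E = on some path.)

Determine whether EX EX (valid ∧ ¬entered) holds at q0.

Satisfied

States satisfying EX (valid ∧ ¬entered): {q0, q2, q4, q6, q7}.
States satisfying EX EX (valid ∧ ¬entered): {q0, q1, q2, q4, q5, q6, q7}.
q0 ∈ Sat(EX EX (valid ∧ ¬entered)).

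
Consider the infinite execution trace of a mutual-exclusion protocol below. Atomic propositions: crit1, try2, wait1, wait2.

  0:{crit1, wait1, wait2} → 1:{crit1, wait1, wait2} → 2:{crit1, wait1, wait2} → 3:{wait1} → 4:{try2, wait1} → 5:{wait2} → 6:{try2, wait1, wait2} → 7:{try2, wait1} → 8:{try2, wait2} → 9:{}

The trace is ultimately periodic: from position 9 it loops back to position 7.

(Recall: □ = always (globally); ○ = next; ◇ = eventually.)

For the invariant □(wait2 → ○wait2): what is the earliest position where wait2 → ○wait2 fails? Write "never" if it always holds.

Check wait2 → ○wait2 at each position in order: 0 ✓, 1 ✓.
At position 2 the labels are {crit1, wait1, wait2} and the next position 3 has {wait1}, so wait2 → ○wait2 is false there. This is the first violation.

2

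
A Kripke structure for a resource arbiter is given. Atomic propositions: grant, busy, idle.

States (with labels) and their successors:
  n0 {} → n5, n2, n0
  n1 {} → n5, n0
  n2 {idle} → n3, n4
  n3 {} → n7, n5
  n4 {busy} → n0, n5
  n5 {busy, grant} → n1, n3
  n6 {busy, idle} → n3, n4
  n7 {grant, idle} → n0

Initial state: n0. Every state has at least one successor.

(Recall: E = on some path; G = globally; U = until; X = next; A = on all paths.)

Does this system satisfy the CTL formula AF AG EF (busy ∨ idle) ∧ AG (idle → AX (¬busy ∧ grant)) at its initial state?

Violated

States satisfying AG EF (busy ∨ idle): {n0, n1, n2, n3, n4, n5, n6, n7}.
States satisfying AF AG EF (busy ∨ idle): {n0, n1, n2, n3, n4, n5, n6, n7}.
States satisfying idle → AX (¬busy ∧ grant): {n0, n1, n3, n4, n5}.
States satisfying AG (idle → AX (¬busy ∧ grant)): ∅.
States satisfying AF AG EF (busy ∨ idle) ∧ AG (idle → AX (¬busy ∧ grant)): ∅.
n0 ∉ Sat(AF AG EF (busy ∨ idle) ∧ AG (idle → AX (¬busy ∧ grant))).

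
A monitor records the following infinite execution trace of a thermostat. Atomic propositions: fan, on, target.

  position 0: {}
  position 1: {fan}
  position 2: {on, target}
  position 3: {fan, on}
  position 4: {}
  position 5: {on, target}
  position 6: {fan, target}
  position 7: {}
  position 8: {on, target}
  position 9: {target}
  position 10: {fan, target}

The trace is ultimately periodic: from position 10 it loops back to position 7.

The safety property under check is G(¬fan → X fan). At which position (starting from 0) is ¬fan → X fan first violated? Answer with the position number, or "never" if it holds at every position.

4

Check ¬fan → X fan at each position in order: 0 ✓, 1 ✓, 2 ✓, 3 ✓.
At position 4 the labels are {} and the next position 5 has {on, target}, so ¬fan → X fan is false there. This is the first violation.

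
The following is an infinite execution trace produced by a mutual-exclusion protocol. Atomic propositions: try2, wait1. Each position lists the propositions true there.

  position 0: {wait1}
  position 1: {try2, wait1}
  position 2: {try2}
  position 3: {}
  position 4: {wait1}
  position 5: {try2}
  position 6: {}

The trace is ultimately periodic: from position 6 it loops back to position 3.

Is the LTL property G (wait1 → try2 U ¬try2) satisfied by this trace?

wait1 → try2 U ¬try2 holds at every position 0..6, and those are all positions ever visited, so G (wait1 → try2 U ¬try2) holds.
Positions where wait1 holds: 0, 1, 4.
Check try2 U ¬try2 at each: 0→ok, 1→ok, 4→ok.

Satisfied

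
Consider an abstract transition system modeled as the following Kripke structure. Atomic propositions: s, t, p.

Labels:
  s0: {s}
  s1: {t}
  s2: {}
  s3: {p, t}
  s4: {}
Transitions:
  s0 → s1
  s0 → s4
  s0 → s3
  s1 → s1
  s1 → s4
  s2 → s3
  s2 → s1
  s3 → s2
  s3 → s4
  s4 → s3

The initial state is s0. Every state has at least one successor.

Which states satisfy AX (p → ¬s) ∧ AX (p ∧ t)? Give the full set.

States satisfying p → ¬s: {s0, s1, s2, s3, s4}.
States satisfying AX (p → ¬s): {s0, s1, s2, s3, s4}.
States satisfying p ∧ t: {s3}.
States satisfying AX (p ∧ t): {s4}.
States satisfying AX (p → ¬s) ∧ AX (p ∧ t): {s4}.

{s4}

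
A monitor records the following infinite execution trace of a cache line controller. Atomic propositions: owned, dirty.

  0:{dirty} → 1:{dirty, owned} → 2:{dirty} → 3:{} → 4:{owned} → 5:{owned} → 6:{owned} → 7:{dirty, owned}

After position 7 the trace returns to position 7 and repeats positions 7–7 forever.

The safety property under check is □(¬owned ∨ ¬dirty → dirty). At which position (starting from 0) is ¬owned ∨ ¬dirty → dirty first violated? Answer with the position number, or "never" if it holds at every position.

Check ¬owned ∨ ¬dirty → dirty at each position in order: 0 ✓, 1 ✓, 2 ✓.
At position 3 the labels are {}, so ¬owned ∨ ¬dirty → dirty is false there. This is the first violation.

3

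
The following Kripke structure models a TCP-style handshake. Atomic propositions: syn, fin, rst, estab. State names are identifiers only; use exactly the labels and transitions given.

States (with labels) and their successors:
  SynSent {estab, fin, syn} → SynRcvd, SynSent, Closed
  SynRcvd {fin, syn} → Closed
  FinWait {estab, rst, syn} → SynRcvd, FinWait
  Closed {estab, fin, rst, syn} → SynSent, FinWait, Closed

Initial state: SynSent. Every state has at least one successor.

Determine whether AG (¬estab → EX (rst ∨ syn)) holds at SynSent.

Yes

States satisfying ¬estab → EX (rst ∨ syn): {SynSent, SynRcvd, FinWait, Closed}.
States satisfying AG (¬estab → EX (rst ∨ syn)): {SynSent, SynRcvd, FinWait, Closed}.
Every state reachable from SynSent satisfies ¬estab → EX (rst ∨ syn).
SynSent ∈ Sat(AG (¬estab → EX (rst ∨ syn))).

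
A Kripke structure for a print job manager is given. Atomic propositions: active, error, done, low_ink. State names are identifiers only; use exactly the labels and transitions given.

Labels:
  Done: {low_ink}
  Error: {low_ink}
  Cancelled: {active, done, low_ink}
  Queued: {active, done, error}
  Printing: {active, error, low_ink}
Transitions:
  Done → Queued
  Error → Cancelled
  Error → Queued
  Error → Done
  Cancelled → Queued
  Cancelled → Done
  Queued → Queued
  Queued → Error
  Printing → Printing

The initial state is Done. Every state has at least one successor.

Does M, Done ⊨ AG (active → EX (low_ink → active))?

States satisfying active → EX (low_ink → active): {Done, Error, Cancelled, Queued, Printing}.
States satisfying AG (active → EX (low_ink → active)): {Done, Error, Cancelled, Queued, Printing}.
Every state reachable from Done satisfies active → EX (low_ink → active).
Done ∈ Sat(AG (active → EX (low_ink → active))).

Holds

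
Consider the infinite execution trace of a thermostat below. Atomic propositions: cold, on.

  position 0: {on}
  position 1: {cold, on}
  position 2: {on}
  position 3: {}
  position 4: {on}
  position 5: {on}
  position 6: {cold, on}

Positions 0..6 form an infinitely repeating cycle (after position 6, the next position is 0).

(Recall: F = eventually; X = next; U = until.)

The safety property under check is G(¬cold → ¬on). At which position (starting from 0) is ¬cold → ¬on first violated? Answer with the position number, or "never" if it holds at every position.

0

At position 0 the labels are {on}, so ¬cold → ¬on is false there. This is the first violation.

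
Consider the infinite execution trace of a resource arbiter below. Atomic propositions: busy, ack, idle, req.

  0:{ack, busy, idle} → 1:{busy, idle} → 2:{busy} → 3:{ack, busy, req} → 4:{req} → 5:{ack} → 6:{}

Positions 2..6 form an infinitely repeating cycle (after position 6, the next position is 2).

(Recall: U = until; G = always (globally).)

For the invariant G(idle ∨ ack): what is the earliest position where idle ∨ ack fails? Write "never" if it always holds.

Check idle ∨ ack at each position in order: 0 ✓, 1 ✓.
At position 2 the labels are {busy}, so idle ∨ ack is false there. This is the first violation.

2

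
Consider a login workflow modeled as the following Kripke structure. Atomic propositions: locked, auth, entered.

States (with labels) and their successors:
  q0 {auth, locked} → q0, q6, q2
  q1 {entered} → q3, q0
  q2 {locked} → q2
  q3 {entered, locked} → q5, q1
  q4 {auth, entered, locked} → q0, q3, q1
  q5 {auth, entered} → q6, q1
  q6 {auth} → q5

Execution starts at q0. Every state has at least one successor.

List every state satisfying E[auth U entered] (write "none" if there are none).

States satisfying auth: {q0, q4, q5, q6}.
States satisfying entered: {q1, q3, q4, q5}.
States satisfying E[auth U entered]: {q0, q1, q3, q4, q5, q6}.

{q0, q1, q3, q4, q5, q6}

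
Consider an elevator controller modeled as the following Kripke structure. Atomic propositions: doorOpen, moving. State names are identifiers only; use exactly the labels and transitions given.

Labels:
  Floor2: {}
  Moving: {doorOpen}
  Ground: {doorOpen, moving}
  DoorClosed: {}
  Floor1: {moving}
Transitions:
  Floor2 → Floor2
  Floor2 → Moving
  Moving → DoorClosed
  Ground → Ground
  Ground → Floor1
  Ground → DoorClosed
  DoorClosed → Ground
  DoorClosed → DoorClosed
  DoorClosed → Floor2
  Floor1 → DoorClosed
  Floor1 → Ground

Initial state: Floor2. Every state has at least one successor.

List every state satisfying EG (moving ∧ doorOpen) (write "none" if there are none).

{Ground}

States satisfying moving ∧ doorOpen: {Ground}.
States satisfying EG (moving ∧ doorOpen): {Ground}.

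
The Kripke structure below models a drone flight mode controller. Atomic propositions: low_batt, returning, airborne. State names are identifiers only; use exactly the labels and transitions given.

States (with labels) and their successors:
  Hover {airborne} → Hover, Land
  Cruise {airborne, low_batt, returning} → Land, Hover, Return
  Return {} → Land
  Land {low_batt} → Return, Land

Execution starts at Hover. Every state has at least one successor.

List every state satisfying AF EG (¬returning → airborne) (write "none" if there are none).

States satisfying EG (¬returning → airborne): {Hover, Cruise}.
States satisfying AF EG (¬returning → airborne): {Hover, Cruise}.

{Hover, Cruise}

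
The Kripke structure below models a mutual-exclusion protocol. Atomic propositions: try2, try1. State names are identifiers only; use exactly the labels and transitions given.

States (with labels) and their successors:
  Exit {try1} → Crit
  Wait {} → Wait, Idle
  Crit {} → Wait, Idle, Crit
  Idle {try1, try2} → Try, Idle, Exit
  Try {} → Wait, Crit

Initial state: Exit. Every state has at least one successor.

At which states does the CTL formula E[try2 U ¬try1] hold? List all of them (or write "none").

{Wait, Crit, Idle, Try}

States satisfying try2: {Idle}.
States satisfying ¬try1: {Wait, Crit, Try}.
States satisfying E[try2 U ¬try1]: {Wait, Crit, Idle, Try}.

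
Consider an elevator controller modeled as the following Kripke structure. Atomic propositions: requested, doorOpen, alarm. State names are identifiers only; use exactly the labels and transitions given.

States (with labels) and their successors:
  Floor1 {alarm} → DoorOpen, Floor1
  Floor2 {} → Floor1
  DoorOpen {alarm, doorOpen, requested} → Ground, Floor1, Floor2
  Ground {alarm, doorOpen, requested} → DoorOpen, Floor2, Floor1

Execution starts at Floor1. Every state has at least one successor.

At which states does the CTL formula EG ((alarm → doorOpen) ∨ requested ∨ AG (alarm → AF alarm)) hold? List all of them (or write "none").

{Floor1, Floor2, DoorOpen, Ground}

States satisfying EG ((alarm → doorOpen) ∨ requested ∨ AG (alarm → AF alarm)): {Floor1, Floor2, DoorOpen, Ground}.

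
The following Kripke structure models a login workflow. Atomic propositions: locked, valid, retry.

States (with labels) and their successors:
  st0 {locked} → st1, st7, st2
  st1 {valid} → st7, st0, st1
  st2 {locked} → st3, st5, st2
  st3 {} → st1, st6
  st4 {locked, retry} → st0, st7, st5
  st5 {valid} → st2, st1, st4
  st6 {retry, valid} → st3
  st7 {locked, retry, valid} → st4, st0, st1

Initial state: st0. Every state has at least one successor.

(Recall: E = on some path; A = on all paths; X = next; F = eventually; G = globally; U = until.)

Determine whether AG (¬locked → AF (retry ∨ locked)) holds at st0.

No

States satisfying ¬locked → AF (retry ∨ locked): {st0, st2, st4, st6, st7}.
States satisfying AG (¬locked → AF (retry ∨ locked)): ∅.
st1 is reachable from st0 and violates ¬locked → AF (retry ∨ locked), so AG fails at st0.
st0 ∉ Sat(AG (¬locked → AF (retry ∨ locked))).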